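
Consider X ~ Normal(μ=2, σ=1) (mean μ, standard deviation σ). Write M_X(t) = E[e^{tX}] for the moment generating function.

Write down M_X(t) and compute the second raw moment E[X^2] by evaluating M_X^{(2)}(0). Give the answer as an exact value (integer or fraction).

M_X(t) = e^(t^2/2 + 2*t)
dM/dt = t*e^(2*t)*e^(t^2/2) + 2*e^(2*t)*e^(t^2/2)
d^2M/dt^2 = t^2*e^(2*t)*e^(t^2/2) + 4*t*e^(2*t)*e^(t^2/2) + 5*e^(2*t)*e^(t^2/2)

E[X^2] = d^2M/dt^2 |_{t=0} = 5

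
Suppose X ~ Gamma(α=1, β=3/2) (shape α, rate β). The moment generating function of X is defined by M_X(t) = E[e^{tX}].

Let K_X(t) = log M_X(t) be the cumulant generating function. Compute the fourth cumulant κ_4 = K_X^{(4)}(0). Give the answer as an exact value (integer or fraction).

κ_4 = D^4[K](0) = 32/27

M_X(t) = 3/(2*(3/2 - t))
K_X(t) = log M_X(t) = -log(3/2 - t) - log(2) + log(3)
D^4[K](t) = 96/(16*t^4 - 96*t^3 + 216*t^2 - 216*t + 81)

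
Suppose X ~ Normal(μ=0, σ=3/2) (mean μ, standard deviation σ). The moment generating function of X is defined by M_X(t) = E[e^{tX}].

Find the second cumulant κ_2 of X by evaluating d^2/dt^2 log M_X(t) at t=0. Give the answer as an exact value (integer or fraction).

M_X(t) = e^(9*t^2/8)
K_X(t) = log M_X(t) = 9*t^2/8
D^2[K](t) = 9/4

κ_2 = D^2[K](0) = 9/4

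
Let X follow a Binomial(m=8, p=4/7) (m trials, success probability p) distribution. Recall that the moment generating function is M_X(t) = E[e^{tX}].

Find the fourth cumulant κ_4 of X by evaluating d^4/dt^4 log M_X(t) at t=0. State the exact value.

κ_4 = K′′′′(0) = -2208/2401

M_X(t) = (4*e^(t)/7 + 3/7)^8
K_X(t) = log M_X(t) = 8*log(4*e^(t)/7 + 3/7)
K′(t) = 32*e^(t)/(4*e^(t) + 3)
K′′(t) = 96*e^(t)/(16*e^(2*t) + 24*e^(t) + 9)
K′′′(t) = (-384*e^(2*t) + 288*e^(t))/(64*e^(3*t) + 144*e^(2*t) + 108*e^(t) + 27)
K′′′′(t) = (1536*e^(3*t) - 4608*e^(2*t) + 864*e^(t))/(256*e^(4*t) + 768*e^(3*t) + 864*e^(2*t) + 432*e^(t) + 81)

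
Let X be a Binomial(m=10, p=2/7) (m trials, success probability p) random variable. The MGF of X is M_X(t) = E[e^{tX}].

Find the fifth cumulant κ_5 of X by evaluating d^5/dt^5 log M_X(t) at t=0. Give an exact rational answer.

κ_5 = d^5K/dt^5 |_{t=0} = -21300/16807

M_X(t) = (2*e^(t)/7 + 5/7)^10
K_X(t) = log M_X(t) = 10*log(2*e^(t)/7 + 5/7)
dK/dt = 20*e^(t)/(2*e^(t) + 5)
d^2K/dt^2 = 100*e^(t)/(4*e^(2*t) + 20*e^(t) + 25)
d^3K/dt^3 = (-200*e^(2*t) + 500*e^(t))/(8*e^(3*t) + 60*e^(2*t) + 150*e^(t) + 125)
d^4K/dt^4 = (400*e^(3*t) - 4000*e^(2*t) + 2500*e^(t))/(16*e^(4*t) + 160*e^(3*t) + 600*e^(2*t) + 1000*e^(t) + 625)
d^5K/dt^5 = (-800*e^(4*t) + 22000*e^(3*t) - 55000*e^(2*t) + 12500*e^(t))/(32*e^(5*t) + 400*e^(4*t) + 2000*e^(3*t) + 5000*e^(2*t) + 6250*e^(t) + 3125)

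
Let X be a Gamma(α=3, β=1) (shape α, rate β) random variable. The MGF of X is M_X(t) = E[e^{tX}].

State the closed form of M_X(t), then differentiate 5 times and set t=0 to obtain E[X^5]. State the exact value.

E[X^5] = M′′′′′(0) = 2520

M_X(t) = (1 - t)^(-3)
M′(t) = 3/(t^4 - 4*t^3 + 6*t^2 - 4*t + 1)
M′′(t) = -12/(t^5 - 5*t^4 + 10*t^3 - 10*t^2 + 5*t - 1)
M′′′(t) = 60/(t^6 - 6*t^5 + 15*t^4 - 20*t^3 + 15*t^2 - 6*t + 1)
M′′′′(t) = -360/(t^7 - 7*t^6 + 21*t^5 - 35*t^4 + 35*t^3 - 21*t^2 + 7*t - 1)
M′′′′′(t) = 2520/(t^8 - 8*t^7 + 28*t^6 - 56*t^5 + 70*t^4 - 56*t^3 + 28*t^2 - 8*t + 1)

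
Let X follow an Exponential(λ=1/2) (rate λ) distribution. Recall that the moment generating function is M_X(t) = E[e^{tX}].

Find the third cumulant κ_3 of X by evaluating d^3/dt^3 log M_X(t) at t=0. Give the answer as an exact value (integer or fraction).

M_X(t) = 1/(2*(1/2 - t))
K_X(t) = log M_X(t) = -log(1/2 - t) - log(2)
K^(3)(t) = -16/(8*t^3 - 12*t^2 + 6*t - 1)

κ_3 = K^(3)(0) = 16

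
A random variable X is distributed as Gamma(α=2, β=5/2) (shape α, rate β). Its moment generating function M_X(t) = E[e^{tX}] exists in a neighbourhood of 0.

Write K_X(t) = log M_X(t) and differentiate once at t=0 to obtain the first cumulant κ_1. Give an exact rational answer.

κ_1 = K′(0) = 4/5

M_X(t) = 25/(4*(5/2 - t)^2)
K_X(t) = log M_X(t) = -2*log(5/2 - t) - 2*log(2) + 2*log(5)
K′(t) = -4/(2*t - 5)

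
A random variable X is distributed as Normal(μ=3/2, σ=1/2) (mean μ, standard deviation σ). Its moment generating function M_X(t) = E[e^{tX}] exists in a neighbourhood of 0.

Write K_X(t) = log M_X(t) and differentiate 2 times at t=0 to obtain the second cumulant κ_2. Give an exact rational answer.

κ_2 = K′′(0) = 1/4

M_X(t) = e^(t^2/8 + 3*t/2)
K_X(t) = log M_X(t) = t^2/8 + 3*t/2
K′(t) = t/4 + 3/2
K′′(t) = 1/4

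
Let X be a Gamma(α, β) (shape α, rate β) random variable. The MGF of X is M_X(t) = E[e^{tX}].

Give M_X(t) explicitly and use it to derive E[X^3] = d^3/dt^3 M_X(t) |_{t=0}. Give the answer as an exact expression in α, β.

E[X^3] = M^(3)(0) = α*(α^2 + 3*α + 2)/β^3

M_X(t) = (β/(β - t))^α
M^(3)(t) = (-α^3*β^α*(1/(β - t))^α - 3*α^2*β^α*(1/(β - t))^α - 2*α*β^α*(1/(β - t))^α)/(-β^3 + 3*β^2*t - 3*β*t^2 + t^3)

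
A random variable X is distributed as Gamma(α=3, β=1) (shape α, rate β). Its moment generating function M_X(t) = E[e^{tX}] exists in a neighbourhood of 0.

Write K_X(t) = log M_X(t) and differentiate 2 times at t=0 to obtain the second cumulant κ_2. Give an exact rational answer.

κ_2 = K^(2)(0) = 3

M_X(t) = (1 - t)^(-3)
K_X(t) = log M_X(t) = -3*log(1 - t)
K^(2)(t) = 3/(t^2 - 2*t + 1)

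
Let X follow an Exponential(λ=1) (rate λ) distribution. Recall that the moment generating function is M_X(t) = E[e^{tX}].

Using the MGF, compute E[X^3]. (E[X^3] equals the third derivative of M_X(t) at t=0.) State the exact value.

E[X^3] = M′′′(0) = 6

M_X(t) = 1/(1 - t)
M′(t) = 1/(t^2 - 2*t + 1)
M′′(t) = -2/(t^3 - 3*t^2 + 3*t - 1)
M′′′(t) = 6/(t^4 - 4*t^3 + 6*t^2 - 4*t + 1)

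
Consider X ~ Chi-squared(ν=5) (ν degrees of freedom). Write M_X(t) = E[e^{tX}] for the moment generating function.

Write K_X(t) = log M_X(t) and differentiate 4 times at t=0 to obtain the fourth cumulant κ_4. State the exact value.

M_X(t) = (1 - 2*t)^(-5/2)
K_X(t) = log M_X(t) = -5*log(1 - 2*t)/2
D^4[K](t) = 240/(16*t^4 - 32*t^3 + 24*t^2 - 8*t + 1)

κ_4 = D^4[K](0) = 240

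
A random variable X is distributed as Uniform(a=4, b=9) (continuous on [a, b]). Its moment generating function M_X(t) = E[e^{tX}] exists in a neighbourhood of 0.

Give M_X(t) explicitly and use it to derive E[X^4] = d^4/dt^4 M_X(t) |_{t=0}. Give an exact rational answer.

E[X^4] = d^4M/dt^4 |_{t=0} = 2321

M_X(t) = (e^(9*t) - e^(4*t))/(5*t)
dM/dt = (9*t*e^(9*t) - 4*t*e^(4*t) - e^(9*t) + e^(4*t))/(5*t^2)
d^2M/dt^2 = (81*t^2*e^(9*t) - 16*t^2*e^(4*t) - 18*t*e^(9*t) + 8*t*e^(4*t) + 2*e^(9*t) - 2*e^(4*t))/(5*t^3)
d^3M/dt^3 = (729*t^3*e^(9*t) - 64*t^3*e^(4*t) - 243*t^2*e^(9*t) + 48*t^2*e^(4*t) + 54*t*e^(9*t) - 24*t*e^(4*t) - 6*e^(9*t) + 6*e^(4*t))/(5*t^4)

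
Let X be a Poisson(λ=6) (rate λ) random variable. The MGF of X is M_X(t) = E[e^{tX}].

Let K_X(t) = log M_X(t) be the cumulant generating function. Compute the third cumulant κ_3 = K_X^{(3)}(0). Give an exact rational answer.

M_X(t) = e^(6*e^(t) - 6)
K_X(t) = log M_X(t) = 6*e^(t) - 6
dK/dt = 6*e^(t)
d^2K/dt^2 = 6*e^(t)
d^3K/dt^3 = 6*e^(t)

κ_3 = d^3K/dt^3 |_{t=0} = 6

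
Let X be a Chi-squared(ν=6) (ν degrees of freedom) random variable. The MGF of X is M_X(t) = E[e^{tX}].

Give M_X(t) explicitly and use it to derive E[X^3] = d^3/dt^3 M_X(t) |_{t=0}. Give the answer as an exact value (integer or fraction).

E[X^3] = M^(3)(0) = 480

M_X(t) = (1 - 2*t)^(-3)
M^(3)(t) = 480/(64*t^6 - 192*t^5 + 240*t^4 - 160*t^3 + 60*t^2 - 12*t + 1)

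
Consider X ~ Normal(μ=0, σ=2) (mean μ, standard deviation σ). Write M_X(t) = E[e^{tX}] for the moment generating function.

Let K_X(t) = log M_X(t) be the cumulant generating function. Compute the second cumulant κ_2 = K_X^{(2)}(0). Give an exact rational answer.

κ_2 = K′′(0) = 4

M_X(t) = e^(2*t^2)
K_X(t) = log M_X(t) = 2*t^2
K′(t) = 4*t
K′′(t) = 4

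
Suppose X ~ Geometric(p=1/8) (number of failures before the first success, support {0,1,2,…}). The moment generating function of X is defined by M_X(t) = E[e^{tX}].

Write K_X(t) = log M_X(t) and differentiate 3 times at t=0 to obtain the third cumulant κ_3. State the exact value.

κ_3 = K′′′(0) = 840

M_X(t) = 1/(8*(1 - 7*e^(t)/8))
K_X(t) = log M_X(t) = -log(1 - 7*e^(t)/8) - 3*log(2)
K′(t) = -7*e^(t)/(7*e^(t) - 8)
K′′(t) = 56*e^(t)/(49*e^(2*t) - 112*e^(t) + 64)
K′′′(t) = (-392*e^(2*t) - 448*e^(t))/(343*e^(3*t) - 1176*e^(2*t) + 1344*e^(t) - 512)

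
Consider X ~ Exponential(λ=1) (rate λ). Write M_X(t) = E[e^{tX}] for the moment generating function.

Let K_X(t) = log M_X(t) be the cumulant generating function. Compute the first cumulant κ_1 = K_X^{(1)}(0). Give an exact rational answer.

κ_1 = K′(0) = 1

M_X(t) = 1/(1 - t)
K_X(t) = log M_X(t) = -log(1 - t)
K′(t) = -1/(t - 1)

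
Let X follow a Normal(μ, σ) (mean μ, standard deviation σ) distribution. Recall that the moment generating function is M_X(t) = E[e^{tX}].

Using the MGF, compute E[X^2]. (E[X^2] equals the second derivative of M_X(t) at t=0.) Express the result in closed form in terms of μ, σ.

E[X^2] = d^2M/dt^2 |_{t=0} = μ^2 + σ^2

M_X(t) = e^(μ*t + σ^2*t^2/2)
dM/dt = μ*e^(μ*t)*e^(σ^2*t^2/2) + σ^2*t*e^(μ*t)*e^(σ^2*t^2/2)
d^2M/dt^2 = μ^2*e^(μ*t)*e^(σ^2*t^2/2) + 2*μ*σ^2*t*e^(μ*t)*e^(σ^2*t^2/2) + σ^4*t^2*e^(μ*t)*e^(σ^2*t^2/2) + σ^2*e^(μ*t)*e^(σ^2*t^2/2)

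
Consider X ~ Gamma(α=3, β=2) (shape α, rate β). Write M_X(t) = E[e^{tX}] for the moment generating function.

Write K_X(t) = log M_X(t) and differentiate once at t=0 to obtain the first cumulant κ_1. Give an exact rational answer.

κ_1 = K^(1)(0) = 3/2

M_X(t) = 8/(2 - t)^3
K_X(t) = log M_X(t) = -3*log(2 - t) + 3*log(2)
K^(1)(t) = -3/(t - 2)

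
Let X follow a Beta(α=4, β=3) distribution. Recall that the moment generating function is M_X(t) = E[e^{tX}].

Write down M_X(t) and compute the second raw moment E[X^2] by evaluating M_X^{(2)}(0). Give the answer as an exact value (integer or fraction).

E[X^2] = D^2[M](0) = 5/14

M_X(t) = ₁F₁(4; 7; t)
D^2[M](t) = 5*₁F₁(6; 9; t)/14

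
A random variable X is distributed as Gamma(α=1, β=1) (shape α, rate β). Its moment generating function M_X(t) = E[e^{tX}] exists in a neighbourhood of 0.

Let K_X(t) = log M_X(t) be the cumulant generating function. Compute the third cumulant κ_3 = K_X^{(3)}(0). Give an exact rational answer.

M_X(t) = 1/(1 - t)
K_X(t) = log M_X(t) = -log(1 - t)
K^(3)(t) = -2/(t^3 - 3*t^2 + 3*t - 1)

κ_3 = K^(3)(0) = 2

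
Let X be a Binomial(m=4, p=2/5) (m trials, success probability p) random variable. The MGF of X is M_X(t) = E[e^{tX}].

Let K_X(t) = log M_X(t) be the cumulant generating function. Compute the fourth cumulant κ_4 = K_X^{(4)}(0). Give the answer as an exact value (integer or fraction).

M_X(t) = (2*e^(t)/5 + 3/5)^4
K_X(t) = log M_X(t) = 4*log(2*e^(t)/5 + 3/5)
D^4[K](t) = (96*e^(3*t) - 576*e^(2*t) + 216*e^(t))/(16*e^(4*t) + 96*e^(3*t) + 216*e^(2*t) + 216*e^(t) + 81)

κ_4 = D^4[K](0) = -264/625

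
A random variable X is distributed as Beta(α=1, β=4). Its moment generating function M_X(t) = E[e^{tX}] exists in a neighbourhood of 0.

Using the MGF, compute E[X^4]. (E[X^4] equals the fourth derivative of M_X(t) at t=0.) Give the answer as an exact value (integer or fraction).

M_X(t) = ₁F₁(1; 5; t)
dM/dt = ₁F₁(2; 6; t)/5
d^2M/dt^2 = ₁F₁(3; 7; t)/15
d^3M/dt^3 = ₁F₁(4; 8; t)/35
d^4M/dt^4 = ₁F₁(5; 9; t)/70

E[X^4] = d^4M/dt^4 |_{t=0} = 1/70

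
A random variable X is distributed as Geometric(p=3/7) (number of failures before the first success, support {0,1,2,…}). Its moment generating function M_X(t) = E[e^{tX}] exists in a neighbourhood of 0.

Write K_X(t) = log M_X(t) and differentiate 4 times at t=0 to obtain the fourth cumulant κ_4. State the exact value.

κ_4 = D^4[K](0) = 1652/27

M_X(t) = 3/(7*(1 - 4*e^(t)/7))
K_X(t) = log M_X(t) = -log(1 - 4*e^(t)/7) - log(7) + log(3)
D^4[K](t) = (448*e^(3*t) + 3136*e^(2*t) + 1372*e^(t))/(256*e^(4*t) - 1792*e^(3*t) + 4704*e^(2*t) - 5488*e^(t) + 2401)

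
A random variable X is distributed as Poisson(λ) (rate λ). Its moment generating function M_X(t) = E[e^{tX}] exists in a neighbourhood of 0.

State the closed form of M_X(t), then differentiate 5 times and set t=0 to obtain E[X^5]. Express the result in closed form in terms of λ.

E[X^5] = d^5M/dt^5 |_{t=0} = λ*(λ^4 + 10*λ^3 + 25*λ^2 + 15*λ + 1)

M_X(t) = e^(λ*(e^(t) - 1))
dM/dt = λ*e^(-λ)*e^(t)*e^(λ*e^(t))
d^2M/dt^2 = (λ^2*e^(2*t)*e^(λ*e^(t)) + λ*e^(t)*e^(λ*e^(t)))*e^(-λ)
d^3M/dt^3 = (λ^3*e^(3*t)*e^(λ*e^(t)) + 3*λ^2*e^(2*t)*e^(λ*e^(t)) + λ*e^(t)*e^(λ*e^(t)))*e^(-λ)
d^4M/dt^4 = (λ^4*e^(4*t)*e^(λ*e^(t)) + 6*λ^3*e^(3*t)*e^(λ*e^(t)) + 7*λ^2*e^(2*t)*e^(λ*e^(t)) + λ*e^(t)*e^(λ*e^(t)))*e^(-λ)
d^5M/dt^5 = (λ^5*e^(5*t)*e^(λ*e^(t)) + 10*λ^4*e^(4*t)*e^(λ*e^(t)) + 25*λ^3*e^(3*t)*e^(λ*e^(t)) + 15*λ^2*e^(2*t)*e^(λ*e^(t)) + λ*e^(t)*e^(λ*e^(t)))*e^(-λ)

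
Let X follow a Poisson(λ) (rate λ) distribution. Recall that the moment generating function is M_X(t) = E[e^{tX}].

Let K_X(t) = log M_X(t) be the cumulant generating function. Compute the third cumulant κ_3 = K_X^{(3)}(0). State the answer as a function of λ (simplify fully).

M_X(t) = e^(λ*(e^(t) - 1))
K_X(t) = log M_X(t) = λ*(e^(t) - 1)
K^(3)(t) = λ*e^(t)

κ_3 = K^(3)(0) = λ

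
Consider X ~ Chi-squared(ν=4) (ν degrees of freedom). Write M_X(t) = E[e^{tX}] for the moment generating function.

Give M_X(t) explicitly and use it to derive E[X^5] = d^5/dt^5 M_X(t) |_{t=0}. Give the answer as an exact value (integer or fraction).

E[X^5] = D^5[M](0) = 23040

M_X(t) = (1 - 2*t)^(-2)
D^5[M](t) = -23040/(128*t^7 - 448*t^6 + 672*t^5 - 560*t^4 + 280*t^3 - 84*t^2 + 14*t - 1)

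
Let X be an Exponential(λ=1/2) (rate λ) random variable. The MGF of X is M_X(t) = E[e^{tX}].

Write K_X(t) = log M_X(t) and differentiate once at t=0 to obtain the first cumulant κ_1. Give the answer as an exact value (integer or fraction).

M_X(t) = 1/(2*(1/2 - t))
K_X(t) = log M_X(t) = -log(1/2 - t) - log(2)
D[K](t) = -2/(2*t - 1)

κ_1 = D[K](0) = 2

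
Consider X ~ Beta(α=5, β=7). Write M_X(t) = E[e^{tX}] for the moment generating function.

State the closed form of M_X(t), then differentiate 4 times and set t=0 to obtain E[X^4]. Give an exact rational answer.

M_X(t) = ₁F₁(5; 12; t)
M^(4)(t) = 2*₁F₁(9; 16; t)/39

E[X^4] = M^(4)(0) = 2/39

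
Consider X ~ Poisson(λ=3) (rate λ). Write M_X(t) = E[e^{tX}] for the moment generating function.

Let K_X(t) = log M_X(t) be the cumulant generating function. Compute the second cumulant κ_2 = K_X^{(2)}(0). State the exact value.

κ_2 = D^2[K](0) = 3

M_X(t) = e^(3*e^(t) - 3)
K_X(t) = log M_X(t) = 3*e^(t) - 3
D^2[K](t) = 3*e^(t)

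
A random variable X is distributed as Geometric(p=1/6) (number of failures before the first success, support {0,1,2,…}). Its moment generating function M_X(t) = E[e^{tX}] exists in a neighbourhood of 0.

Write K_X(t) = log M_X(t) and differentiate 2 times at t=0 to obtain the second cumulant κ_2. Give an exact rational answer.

κ_2 = d^2K/dt^2 |_{t=0} = 30

M_X(t) = 1/(6*(1 - 5*e^(t)/6))
K_X(t) = log M_X(t) = -log(1 - 5*e^(t)/6) - log(6)
dK/dt = -5*e^(t)/(5*e^(t) - 6)
d^2K/dt^2 = 30*e^(t)/(25*e^(2*t) - 60*e^(t) + 36)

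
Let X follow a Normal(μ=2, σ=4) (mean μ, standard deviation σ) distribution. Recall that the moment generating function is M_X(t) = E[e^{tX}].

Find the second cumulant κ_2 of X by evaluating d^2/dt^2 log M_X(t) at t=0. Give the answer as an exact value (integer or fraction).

κ_2 = K′′(0) = 16

M_X(t) = e^(8*t^2 + 2*t)
K_X(t) = log M_X(t) = 8*t^2 + 2*t
K′(t) = 16*t + 2
K′′(t) = 16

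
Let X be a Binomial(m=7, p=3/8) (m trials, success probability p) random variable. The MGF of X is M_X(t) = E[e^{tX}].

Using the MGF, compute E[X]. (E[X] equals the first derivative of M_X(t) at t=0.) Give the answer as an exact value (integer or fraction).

M_X(t) = (3*e^(t)/8 + 5/8)^7

E[X] = M′(0) = 21/8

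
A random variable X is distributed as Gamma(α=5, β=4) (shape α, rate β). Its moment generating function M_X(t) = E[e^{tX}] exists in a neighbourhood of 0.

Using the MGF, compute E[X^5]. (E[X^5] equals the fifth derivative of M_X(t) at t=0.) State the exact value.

E[X^5] = D^5[M](0) = 945/64

M_X(t) = 1024/(4 - t)^5
D^5[M](t) = 15482880/(t^10 - 40*t^9 + 720*t^8 - 7680*t^7 + 53760*t^6 - 258048*t^5 + 860160*t^4 - 1966080*t^3 + 2949120*t^2 - 2621440*t + 1048576)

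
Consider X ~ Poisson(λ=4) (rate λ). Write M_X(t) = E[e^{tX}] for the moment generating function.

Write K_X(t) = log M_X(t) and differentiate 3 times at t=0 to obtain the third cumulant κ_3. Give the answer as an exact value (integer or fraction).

κ_3 = K^(3)(0) = 4

M_X(t) = e^(4*e^(t) - 4)
K_X(t) = log M_X(t) = 4*e^(t) - 4
K^(3)(t) = 4*e^(t)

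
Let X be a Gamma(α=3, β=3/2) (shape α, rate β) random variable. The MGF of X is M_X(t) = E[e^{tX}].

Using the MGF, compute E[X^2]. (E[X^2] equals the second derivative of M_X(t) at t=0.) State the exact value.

E[X^2] = M^(2)(0) = 16/3

M_X(t) = 27/(8*(3/2 - t)^3)
M^(2)(t) = -1296/(32*t^5 - 240*t^4 + 720*t^3 - 1080*t^2 + 810*t - 243)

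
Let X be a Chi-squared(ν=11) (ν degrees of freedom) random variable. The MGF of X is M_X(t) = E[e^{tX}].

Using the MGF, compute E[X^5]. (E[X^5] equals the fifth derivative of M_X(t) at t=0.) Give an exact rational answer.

M_X(t) = (1 - 2*t)^(-11/2)

E[X^5] = D^5[M](0) = 692835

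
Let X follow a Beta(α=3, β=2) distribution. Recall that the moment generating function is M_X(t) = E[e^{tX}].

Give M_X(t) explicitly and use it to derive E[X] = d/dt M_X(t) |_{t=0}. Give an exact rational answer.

E[X] = dM/dt |_{t=0} = 3/5

M_X(t) = ₁F₁(3; 5; t)
dM/dt = 3*₁F₁(4; 6; t)/5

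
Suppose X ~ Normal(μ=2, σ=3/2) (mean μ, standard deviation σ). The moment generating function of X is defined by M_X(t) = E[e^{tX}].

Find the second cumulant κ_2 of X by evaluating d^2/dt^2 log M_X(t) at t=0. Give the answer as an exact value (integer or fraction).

M_X(t) = e^(9*t^2/8 + 2*t)
K_X(t) = log M_X(t) = 9*t^2/8 + 2*t
dK/dt = 9*t/4 + 2
d^2K/dt^2 = 9/4

κ_2 = d^2K/dt^2 |_{t=0} = 9/4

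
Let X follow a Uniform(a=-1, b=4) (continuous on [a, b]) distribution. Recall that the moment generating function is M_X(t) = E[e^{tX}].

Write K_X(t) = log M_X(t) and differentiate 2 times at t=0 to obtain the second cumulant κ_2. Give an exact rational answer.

κ_2 = d^2K/dt^2 |_{t=0} = 25/12

M_X(t) = (e^(4*t) - e^(-t))/(5*t)
K_X(t) = log M_X(t) = -log(t) + log(e^(4*t) - e^(-t)) - log(5)
dK/dt = (4*t*e^(5*t) + t - e^(5*t) + 1)/(t*e^(5*t) - t)
d^2K/dt^2 = (-25*t^2*e^(5*t) + e^(10*t) - 2*e^(5*t) + 1)/(t^2*e^(10*t) - 2*t^2*e^(5*t) + t^2)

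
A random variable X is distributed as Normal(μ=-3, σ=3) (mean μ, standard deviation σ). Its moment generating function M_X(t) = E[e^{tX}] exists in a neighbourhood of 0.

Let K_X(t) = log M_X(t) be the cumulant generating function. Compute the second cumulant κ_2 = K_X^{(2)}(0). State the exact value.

M_X(t) = e^(9*t^2/2 - 3*t)
K_X(t) = log M_X(t) = 9*t^2/2 - 3*t
D^2[K](t) = 9

κ_2 = D^2[K](0) = 9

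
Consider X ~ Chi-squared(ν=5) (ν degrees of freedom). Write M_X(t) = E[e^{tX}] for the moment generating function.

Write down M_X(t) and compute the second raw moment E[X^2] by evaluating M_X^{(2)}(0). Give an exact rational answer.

M_X(t) = (1 - 2*t)^(-5/2)
D^2[M](t) = 35/(16*t^4*√(1 - 2*t) - 32*t^3*√(1 - 2*t) + 24*t^2*√(1 - 2*t) - 8*t*√(1 - 2*t) + √(1 - 2*t))

E[X^2] = D^2[M](0) = 35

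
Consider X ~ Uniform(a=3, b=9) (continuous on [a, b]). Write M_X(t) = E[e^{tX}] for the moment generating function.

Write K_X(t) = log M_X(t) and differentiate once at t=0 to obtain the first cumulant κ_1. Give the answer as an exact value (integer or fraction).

κ_1 = dK/dt |_{t=0} = 6

M_X(t) = (e^(9*t) - e^(3*t))/(6*t)
K_X(t) = log M_X(t) = -log(t) + log(e^(9*t) - e^(3*t)) - log(6)
dK/dt = (9*t*e^(6*t) - 3*t - e^(6*t) + 1)/(t*e^(6*t) - t)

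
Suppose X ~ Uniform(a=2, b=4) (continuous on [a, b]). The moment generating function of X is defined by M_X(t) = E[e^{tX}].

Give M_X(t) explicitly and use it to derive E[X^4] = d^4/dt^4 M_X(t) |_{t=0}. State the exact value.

M_X(t) = (e^(4*t) - e^(2*t))/(2*t)
M′(t) = (4*t*e^(4*t) - 2*t*e^(2*t) - e^(4*t) + e^(2*t))/(2*t^2)
M′′(t) = (8*t^2*e^(4*t) - 2*t^2*e^(2*t) - 4*t*e^(4*t) + 2*t*e^(2*t) + e^(4*t) - e^(2*t))/t^3
M′′′(t) = (32*t^3*e^(4*t) - 4*t^3*e^(2*t) - 24*t^2*e^(4*t) + 6*t^2*e^(2*t) + 12*t*e^(4*t) - 6*t*e^(2*t) - 3*e^(4*t) + 3*e^(2*t))/t^4

E[X^4] = M′′′′(0) = 496/5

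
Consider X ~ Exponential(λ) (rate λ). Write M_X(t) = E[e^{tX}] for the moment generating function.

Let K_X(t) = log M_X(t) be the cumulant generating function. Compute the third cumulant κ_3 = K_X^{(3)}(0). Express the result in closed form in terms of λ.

M_X(t) = λ/(λ - t)
K_X(t) = log M_X(t) = log(λ) - log(λ - t)
dK/dt = -1/(-λ + t)
d^2K/dt^2 = 1/(λ^2 - 2*λ*t + t^2)
d^3K/dt^3 = -2/(-λ^3 + 3*λ^2*t - 3*λ*t^2 + t^3)

κ_3 = d^3K/dt^3 |_{t=0} = 2/λ^3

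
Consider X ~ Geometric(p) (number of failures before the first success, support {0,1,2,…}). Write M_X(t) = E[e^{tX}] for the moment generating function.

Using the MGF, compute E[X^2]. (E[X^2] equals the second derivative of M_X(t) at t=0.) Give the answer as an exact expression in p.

M_X(t) = p/(-(1 - p)*e^(t) + 1)
M′(t) = (-p^2*e^(t) + p*e^(t))/(p^2*e^(2*t) - 2*p*e^(2*t) + 2*p*e^(t) + e^(2*t) - 2*e^(t) + 1)

E[X^2] = M′′(0) = 1 - 3/p + 2/p^2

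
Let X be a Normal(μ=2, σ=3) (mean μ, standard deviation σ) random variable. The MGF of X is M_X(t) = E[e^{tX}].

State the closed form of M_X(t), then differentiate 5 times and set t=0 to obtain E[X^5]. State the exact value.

E[X^5] = M′′′′′(0) = 3182

M_X(t) = e^(9*t^2/2 + 2*t)
M′(t) = 9*t*e^(2*t)*e^(9*t^2/2) + 2*e^(2*t)*e^(9*t^2/2)
M′′(t) = 81*t^2*e^(2*t)*e^(9*t^2/2) + 36*t*e^(2*t)*e^(9*t^2/2) + 13*e^(2*t)*e^(9*t^2/2)
M′′′(t) = 729*t^3*e^(2*t)*e^(9*t^2/2) + 486*t^2*e^(2*t)*e^(9*t^2/2) + 351*t*e^(2*t)*e^(9*t^2/2) + 62*e^(2*t)*e^(9*t^2/2)
M′′′′(t) = 6561*t^4*e^(2*t)*e^(9*t^2/2) + 5832*t^3*e^(2*t)*e^(9*t^2/2) + 6318*t^2*e^(2*t)*e^(9*t^2/2) + 2232*t*e^(2*t)*e^(9*t^2/2) + 475*e^(2*t)*e^(9*t^2/2)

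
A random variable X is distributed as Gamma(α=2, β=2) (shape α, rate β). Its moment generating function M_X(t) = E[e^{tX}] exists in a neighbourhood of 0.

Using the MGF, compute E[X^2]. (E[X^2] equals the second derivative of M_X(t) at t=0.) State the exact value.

M_X(t) = 4/(2 - t)^2
dM/dt = -8/(t^3 - 6*t^2 + 12*t - 8)
d^2M/dt^2 = 24/(t^4 - 8*t^3 + 24*t^2 - 32*t + 16)

E[X^2] = d^2M/dt^2 |_{t=0} = 3/2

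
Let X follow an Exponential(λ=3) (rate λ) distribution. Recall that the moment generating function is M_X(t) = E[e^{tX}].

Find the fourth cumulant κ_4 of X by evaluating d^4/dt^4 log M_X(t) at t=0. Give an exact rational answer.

κ_4 = K^(4)(0) = 2/27

M_X(t) = 3/(3 - t)
K_X(t) = log M_X(t) = -log(3 - t) + log(3)
K^(4)(t) = 6/(t^4 - 12*t^3 + 54*t^2 - 108*t + 81)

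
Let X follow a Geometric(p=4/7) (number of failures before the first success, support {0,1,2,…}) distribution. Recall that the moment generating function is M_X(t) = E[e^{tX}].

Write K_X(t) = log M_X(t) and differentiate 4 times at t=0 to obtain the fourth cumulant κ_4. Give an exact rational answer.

κ_4 = D^4[K](0) = 1491/128

M_X(t) = 4/(7*(1 - 3*e^(t)/7))
K_X(t) = log M_X(t) = -log(1 - 3*e^(t)/7) - log(7) + 2*log(2)
D^4[K](t) = (189*e^(3*t) + 1764*e^(2*t) + 1029*e^(t))/(81*e^(4*t) - 756*e^(3*t) + 2646*e^(2*t) - 4116*e^(t) + 2401)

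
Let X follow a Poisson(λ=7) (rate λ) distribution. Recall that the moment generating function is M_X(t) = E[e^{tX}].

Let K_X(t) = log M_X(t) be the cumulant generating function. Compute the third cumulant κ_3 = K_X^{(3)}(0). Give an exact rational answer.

κ_3 = K′′′(0) = 7

M_X(t) = e^(7*e^(t) - 7)
K_X(t) = log M_X(t) = 7*e^(t) - 7
K′(t) = 7*e^(t)
K′′(t) = 7*e^(t)
K′′′(t) = 7*e^(t)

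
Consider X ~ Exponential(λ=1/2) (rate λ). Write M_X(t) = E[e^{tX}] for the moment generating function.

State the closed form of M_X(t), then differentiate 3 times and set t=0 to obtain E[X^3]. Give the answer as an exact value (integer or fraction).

E[X^3] = M^(3)(0) = 48

M_X(t) = 1/(2*(1/2 - t))
M^(3)(t) = 48/(16*t^4 - 32*t^3 + 24*t^2 - 8*t + 1)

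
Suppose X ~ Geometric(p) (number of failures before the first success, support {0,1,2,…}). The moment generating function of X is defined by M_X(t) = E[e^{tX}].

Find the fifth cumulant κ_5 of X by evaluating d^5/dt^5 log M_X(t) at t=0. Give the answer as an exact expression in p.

κ_5 = K′′′′′(0) = (p^4 - 15*p^3 + 50*p^2 - 60*p + 24)/p^5

M_X(t) = p/(-(1 - p)*e^(t) + 1)
K_X(t) = log M_X(t) = log(p) - log(-(1 - p)*e^(t) + 1)
K′(t) = (-p*e^(t) + e^(t))/(p*e^(t) - e^(t) + 1)
K′′(t) = (-p*e^(t) + e^(t))/(p^2*e^(2*t) - 2*p*e^(2*t) + 2*p*e^(t) + e^(2*t) - 2*e^(t) + 1)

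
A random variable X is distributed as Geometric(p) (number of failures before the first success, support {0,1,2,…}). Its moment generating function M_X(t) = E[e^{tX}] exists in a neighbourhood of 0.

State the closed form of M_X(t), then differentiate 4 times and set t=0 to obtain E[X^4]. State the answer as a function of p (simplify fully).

E[X^4] = D^4[M](0) = 1 - 15/p + 50/p^2 - 60/p^3 + 24/p^4

M_X(t) = p/(-(1 - p)*e^(t) + 1)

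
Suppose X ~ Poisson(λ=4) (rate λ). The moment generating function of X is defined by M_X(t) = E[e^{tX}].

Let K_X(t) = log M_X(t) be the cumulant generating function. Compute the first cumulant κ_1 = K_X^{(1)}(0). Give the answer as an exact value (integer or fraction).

M_X(t) = e^(4*e^(t) - 4)
K_X(t) = log M_X(t) = 4*e^(t) - 4
D[K](t) = 4*e^(t)

κ_1 = D[K](0) = 4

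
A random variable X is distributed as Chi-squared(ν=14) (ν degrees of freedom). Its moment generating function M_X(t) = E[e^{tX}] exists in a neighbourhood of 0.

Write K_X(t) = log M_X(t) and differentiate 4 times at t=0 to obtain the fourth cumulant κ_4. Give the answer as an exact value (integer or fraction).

κ_4 = D^4[K](0) = 672

M_X(t) = (1 - 2*t)^(-7)
K_X(t) = log M_X(t) = -7*log(1 - 2*t)
D^4[K](t) = 672/(16*t^4 - 32*t^3 + 24*t^2 - 8*t + 1)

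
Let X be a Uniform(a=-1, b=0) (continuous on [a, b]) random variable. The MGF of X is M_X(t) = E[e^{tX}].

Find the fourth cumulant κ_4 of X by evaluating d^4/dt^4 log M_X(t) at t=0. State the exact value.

M_X(t) = (1 - e^(-t))/t
K_X(t) = log M_X(t) = -log(t) + log(1 - e^(-t))
dK/dt = (t - e^(t) + 1)/(t*e^(t) - t)
d^2K/dt^2 = (-t^2*e^(t) + e^(2*t) - 2*e^(t) + 1)/(t^2*e^(2*t) - 2*t^2*e^(t) + t^2)
d^3K/dt^3 = (t^3*e^(2*t) + t^3*e^(t) - 2*e^(3*t) + 6*e^(2*t) - 6*e^(t) + 2)/(t^3*e^(3*t) - 3*t^3*e^(2*t) + 3*t^3*e^(t) - t^3)

κ_4 = d^4K/dt^4 |_{t=0} = -1/120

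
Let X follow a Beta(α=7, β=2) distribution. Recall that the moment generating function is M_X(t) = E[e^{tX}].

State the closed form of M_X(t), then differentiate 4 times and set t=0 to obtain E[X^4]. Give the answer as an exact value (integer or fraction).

M_X(t) = ₁F₁(7; 9; t)
M′(t) = 7*₁F₁(8; 10; t)/9
M′′(t) = 28*₁F₁(9; 11; t)/45
M′′′(t) = 28*₁F₁(10; 12; t)/55
M′′′′(t) = 14*₁F₁(11; 13; t)/33

E[X^4] = M′′′′(0) = 14/33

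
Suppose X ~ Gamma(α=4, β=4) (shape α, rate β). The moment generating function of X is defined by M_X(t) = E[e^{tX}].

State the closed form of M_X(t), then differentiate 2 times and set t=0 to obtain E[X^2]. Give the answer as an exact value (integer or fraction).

E[X^2] = D^2[M](0) = 5/4

M_X(t) = 256/(4 - t)^4
D^2[M](t) = 5120/(t^6 - 24*t^5 + 240*t^4 - 1280*t^3 + 3840*t^2 - 6144*t + 4096)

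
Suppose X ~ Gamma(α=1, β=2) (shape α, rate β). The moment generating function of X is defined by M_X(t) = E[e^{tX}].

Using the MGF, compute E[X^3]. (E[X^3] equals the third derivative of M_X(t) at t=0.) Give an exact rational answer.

M_X(t) = 2/(2 - t)
M^(3)(t) = 12/(t^4 - 8*t^3 + 24*t^2 - 32*t + 16)

E[X^3] = M^(3)(0) = 3/4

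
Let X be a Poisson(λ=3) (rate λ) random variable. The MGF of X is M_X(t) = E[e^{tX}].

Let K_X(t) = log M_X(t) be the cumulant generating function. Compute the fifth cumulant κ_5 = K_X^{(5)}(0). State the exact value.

M_X(t) = e^(3*e^(t) - 3)
K_X(t) = log M_X(t) = 3*e^(t) - 3
dK/dt = 3*e^(t)
d^2K/dt^2 = 3*e^(t)
d^3K/dt^3 = 3*e^(t)
d^4K/dt^4 = 3*e^(t)
d^5K/dt^5 = 3*e^(t)

κ_5 = d^5K/dt^5 |_{t=0} = 3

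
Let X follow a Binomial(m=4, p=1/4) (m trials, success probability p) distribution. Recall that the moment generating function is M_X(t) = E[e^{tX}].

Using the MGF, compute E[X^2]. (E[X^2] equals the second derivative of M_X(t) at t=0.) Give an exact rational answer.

E[X^2] = D^2[M](0) = 7/4

M_X(t) = (e^(t)/4 + 3/4)^4
D^2[M](t) = e^(4*t)/16 + 27*e^(3*t)/64 + 27*e^(2*t)/32 + 27*e^(t)/64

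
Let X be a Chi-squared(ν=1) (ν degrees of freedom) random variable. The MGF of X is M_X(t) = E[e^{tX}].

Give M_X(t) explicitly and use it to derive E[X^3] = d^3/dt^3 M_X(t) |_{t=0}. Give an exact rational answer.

E[X^3] = D^3[M](0) = 15

M_X(t) = 1/√(1 - 2*t)
D^3[M](t) = -15/(8*t^3*√(1 - 2*t) - 12*t^2*√(1 - 2*t) + 6*t*√(1 - 2*t) - √(1 - 2*t))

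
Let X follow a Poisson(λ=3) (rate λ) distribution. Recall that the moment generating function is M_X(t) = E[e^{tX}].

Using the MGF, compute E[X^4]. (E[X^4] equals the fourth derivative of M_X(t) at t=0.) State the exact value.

M_X(t) = e^(3*e^(t) - 3)
D^4[M](t) = (81*e^(4*t)*e^(3*e^(t)) + 162*e^(3*t)*e^(3*e^(t)) + 63*e^(2*t)*e^(3*e^(t)) + 3*e^(t)*e^(3*e^(t)))*e^(-3)

E[X^4] = D^4[M](0) = 309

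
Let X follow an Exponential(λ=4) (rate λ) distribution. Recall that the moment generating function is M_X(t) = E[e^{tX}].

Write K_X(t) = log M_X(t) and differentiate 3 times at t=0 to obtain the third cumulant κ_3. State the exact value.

M_X(t) = 4/(4 - t)
K_X(t) = log M_X(t) = -log(4 - t) + 2*log(2)
K^(3)(t) = -2/(t^3 - 12*t^2 + 48*t - 64)

κ_3 = K^(3)(0) = 1/32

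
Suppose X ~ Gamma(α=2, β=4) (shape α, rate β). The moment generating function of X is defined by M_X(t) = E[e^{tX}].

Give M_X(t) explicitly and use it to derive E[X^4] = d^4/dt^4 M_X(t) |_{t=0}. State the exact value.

M_X(t) = 16/(4 - t)^2
M^(4)(t) = 1920/(t^6 - 24*t^5 + 240*t^4 - 1280*t^3 + 3840*t^2 - 6144*t + 4096)

E[X^4] = M^(4)(0) = 15/32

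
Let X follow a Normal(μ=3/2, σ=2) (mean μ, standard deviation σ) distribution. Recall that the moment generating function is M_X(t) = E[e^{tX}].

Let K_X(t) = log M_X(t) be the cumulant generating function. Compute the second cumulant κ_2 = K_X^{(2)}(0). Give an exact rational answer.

κ_2 = d^2K/dt^2 |_{t=0} = 4

M_X(t) = e^(2*t^2 + 3*t/2)
K_X(t) = log M_X(t) = 2*t^2 + 3*t/2
dK/dt = 4*t + 3/2
d^2K/dt^2 = 4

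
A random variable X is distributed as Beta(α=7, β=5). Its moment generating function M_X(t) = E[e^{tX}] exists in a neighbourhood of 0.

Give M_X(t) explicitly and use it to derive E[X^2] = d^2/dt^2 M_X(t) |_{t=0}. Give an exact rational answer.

M_X(t) = ₁F₁(7; 12; t)
M^(2)(t) = 14*₁F₁(9; 14; t)/39

E[X^2] = M^(2)(0) = 14/39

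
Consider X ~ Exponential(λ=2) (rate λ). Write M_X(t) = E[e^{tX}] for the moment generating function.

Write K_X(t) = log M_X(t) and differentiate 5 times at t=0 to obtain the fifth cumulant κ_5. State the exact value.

κ_5 = D^5[K](0) = 3/4

M_X(t) = 2/(2 - t)
K_X(t) = log M_X(t) = -log(2 - t) + log(2)
D^5[K](t) = -24/(t^5 - 10*t^4 + 40*t^3 - 80*t^2 + 80*t - 32)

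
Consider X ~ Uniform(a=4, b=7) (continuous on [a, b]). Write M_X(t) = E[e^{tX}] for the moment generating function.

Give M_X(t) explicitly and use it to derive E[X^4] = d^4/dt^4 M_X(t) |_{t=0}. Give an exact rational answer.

E[X^4] = D^4[M](0) = 5261/5

M_X(t) = (e^(7*t) - e^(4*t))/(3*t)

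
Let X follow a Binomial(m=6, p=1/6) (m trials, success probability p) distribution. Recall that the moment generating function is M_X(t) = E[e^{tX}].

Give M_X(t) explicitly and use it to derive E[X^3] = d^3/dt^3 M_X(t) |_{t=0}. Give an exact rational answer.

E[X^3] = d^3M/dt^3 |_{t=0} = 73/18

M_X(t) = (e^(t)/6 + 5/6)^6
dM/dt = e^(6*t)/7776 + 25*e^(5*t)/7776 + 125*e^(4*t)/3888 + 625*e^(3*t)/3888 + 3125*e^(2*t)/7776 + 3125*e^(t)/7776
d^2M/dt^2 = e^(6*t)/1296 + 125*e^(5*t)/7776 + 125*e^(4*t)/972 + 625*e^(3*t)/1296 + 3125*e^(2*t)/3888 + 3125*e^(t)/7776
d^3M/dt^3 = e^(6*t)/216 + 625*e^(5*t)/7776 + 125*e^(4*t)/243 + 625*e^(3*t)/432 + 3125*e^(2*t)/1944 + 3125*e^(t)/7776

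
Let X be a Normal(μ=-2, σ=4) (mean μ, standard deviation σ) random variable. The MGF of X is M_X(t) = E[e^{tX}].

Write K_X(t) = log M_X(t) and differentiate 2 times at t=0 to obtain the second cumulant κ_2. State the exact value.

M_X(t) = e^(8*t^2 - 2*t)
K_X(t) = log M_X(t) = 8*t^2 - 2*t
K^(2)(t) = 16

κ_2 = K^(2)(0) = 16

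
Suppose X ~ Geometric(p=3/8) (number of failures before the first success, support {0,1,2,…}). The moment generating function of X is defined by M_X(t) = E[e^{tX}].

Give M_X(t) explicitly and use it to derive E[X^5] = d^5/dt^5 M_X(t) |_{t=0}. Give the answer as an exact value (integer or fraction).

M_X(t) = 3/(8*(1 - 5*e^(t)/8))

E[X^5] = M^(5)(0) = 338135/81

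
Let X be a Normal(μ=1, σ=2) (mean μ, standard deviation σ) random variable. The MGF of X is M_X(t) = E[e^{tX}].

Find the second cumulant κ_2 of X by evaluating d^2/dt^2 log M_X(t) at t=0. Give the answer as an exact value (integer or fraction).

M_X(t) = e^(2*t^2 + t)
K_X(t) = log M_X(t) = 2*t^2 + t
D^2[K](t) = 4

κ_2 = D^2[K](0) = 4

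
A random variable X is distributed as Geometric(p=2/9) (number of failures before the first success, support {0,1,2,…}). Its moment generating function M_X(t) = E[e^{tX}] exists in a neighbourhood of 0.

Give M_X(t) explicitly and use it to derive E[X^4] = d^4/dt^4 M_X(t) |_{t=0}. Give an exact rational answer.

M_X(t) = 2/(9*(1 - 7*e^(t)/9))
dM/dt = 14*e^(t)/(49*e^(2*t) - 126*e^(t) + 81)
d^2M/dt^2 = (-98*e^(2*t) - 126*e^(t))/(343*e^(3*t) - 1323*e^(2*t) + 1701*e^(t) - 729)
d^3M/dt^3 = (686*e^(3*t) + 3528*e^(2*t) + 1134*e^(t))/(2401*e^(4*t) - 12348*e^(3*t) + 23814*e^(2*t) - 20412*e^(t) + 6561)
d^4M/dt^4 = (-4802*e^(4*t) - 67914*e^(3*t) - 87318*e^(2*t) - 10206*e^(t))/(16807*e^(5*t) - 108045*e^(4*t) + 277830*e^(3*t) - 357210*e^(2*t) + 229635*e^(t) - 59049)

E[X^4] = d^4M/dt^4 |_{t=0} = 5320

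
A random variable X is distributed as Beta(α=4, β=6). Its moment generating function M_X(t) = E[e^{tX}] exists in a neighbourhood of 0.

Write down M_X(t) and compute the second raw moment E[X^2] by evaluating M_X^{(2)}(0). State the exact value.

E[X^2] = d^2M/dt^2 |_{t=0} = 2/11

M_X(t) = ₁F₁(4; 10; t)
dM/dt = 2*₁F₁(5; 11; t)/5
d^2M/dt^2 = 2*₁F₁(6; 12; t)/11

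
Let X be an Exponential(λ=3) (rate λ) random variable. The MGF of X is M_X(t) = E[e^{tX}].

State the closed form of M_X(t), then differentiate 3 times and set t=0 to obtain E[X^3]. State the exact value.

E[X^3] = M^(3)(0) = 2/9

M_X(t) = 3/(3 - t)
M^(3)(t) = 18/(t^4 - 12*t^3 + 54*t^2 - 108*t + 81)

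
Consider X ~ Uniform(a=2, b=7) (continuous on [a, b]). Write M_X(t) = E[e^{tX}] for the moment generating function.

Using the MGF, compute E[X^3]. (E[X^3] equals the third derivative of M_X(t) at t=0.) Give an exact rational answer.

E[X^3] = M^(3)(0) = 477/4

M_X(t) = (e^(7*t) - e^(2*t))/(5*t)
M^(3)(t) = (343*t^3*e^(7*t) - 8*t^3*e^(2*t) - 147*t^2*e^(7*t) + 12*t^2*e^(2*t) + 42*t*e^(7*t) - 12*t*e^(2*t) - 6*e^(7*t) + 6*e^(2*t))/(5*t^4)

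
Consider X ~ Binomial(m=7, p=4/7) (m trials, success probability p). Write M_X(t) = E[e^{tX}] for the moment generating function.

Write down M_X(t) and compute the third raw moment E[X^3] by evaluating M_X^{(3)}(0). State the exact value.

M_X(t) = (4*e^(t)/7 + 3/7)^7
M^(3)(t) = 16384*e^(7*t)/2401 + 2654208*e^(6*t)/117649 + 3456000*e^(5*t)/117649 + 2211840*e^(4*t)/117649 + 699840*e^(3*t)/117649 + 93312*e^(2*t)/117649 + 2916*e^(t)/117649

E[X^3] = M^(3)(0) = 4132/49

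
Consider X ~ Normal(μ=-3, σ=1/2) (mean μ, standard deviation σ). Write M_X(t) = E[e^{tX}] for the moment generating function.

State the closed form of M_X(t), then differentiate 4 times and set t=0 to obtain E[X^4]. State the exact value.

M_X(t) = e^(t^2/8 - 3*t)
M^(4)(t) = (t^4*e^(t^2/8) - 48*t^3*e^(t^2/8) + 888*t^2*e^(t^2/8) - 7488*t*e^(t^2/8) + 24240*e^(t^2/8))*e^(-3*t)/256

E[X^4] = M^(4)(0) = 1515/16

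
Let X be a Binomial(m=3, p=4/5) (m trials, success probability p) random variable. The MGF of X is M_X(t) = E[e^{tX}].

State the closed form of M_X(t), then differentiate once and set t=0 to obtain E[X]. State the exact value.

E[X] = M′(0) = 12/5

M_X(t) = (4*e^(t)/5 + 1/5)^3
M′(t) = 192*e^(3*t)/125 + 96*e^(2*t)/125 + 12*e^(t)/125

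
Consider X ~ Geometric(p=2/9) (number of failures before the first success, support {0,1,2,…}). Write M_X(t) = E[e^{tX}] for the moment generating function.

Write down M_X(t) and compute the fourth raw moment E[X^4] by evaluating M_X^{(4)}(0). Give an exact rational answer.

M_X(t) = 2/(9*(1 - 7*e^(t)/9))
M′(t) = 14*e^(t)/(49*e^(2*t) - 126*e^(t) + 81)
M′′(t) = (-98*e^(2*t) - 126*e^(t))/(343*e^(3*t) - 1323*e^(2*t) + 1701*e^(t) - 729)
M′′′(t) = (686*e^(3*t) + 3528*e^(2*t) + 1134*e^(t))/(2401*e^(4*t) - 12348*e^(3*t) + 23814*e^(2*t) - 20412*e^(t) + 6561)
M′′′′(t) = (-4802*e^(4*t) - 67914*e^(3*t) - 87318*e^(2*t) - 10206*e^(t))/(16807*e^(5*t) - 108045*e^(4*t) + 277830*e^(3*t) - 357210*e^(2*t) + 229635*e^(t) - 59049)

E[X^4] = M′′′′(0) = 5320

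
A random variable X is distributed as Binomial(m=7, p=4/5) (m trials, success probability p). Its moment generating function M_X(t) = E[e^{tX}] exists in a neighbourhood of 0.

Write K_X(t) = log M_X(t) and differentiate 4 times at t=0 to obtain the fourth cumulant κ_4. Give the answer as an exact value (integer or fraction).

κ_4 = K′′′′(0) = 28/625

M_X(t) = (4*e^(t)/5 + 1/5)^7
K_X(t) = log M_X(t) = 7*log(4*e^(t)/5 + 1/5)
K′(t) = 28*e^(t)/(4*e^(t) + 1)
K′′(t) = 28*e^(t)/(16*e^(2*t) + 8*e^(t) + 1)
K′′′(t) = (-112*e^(2*t) + 28*e^(t))/(64*e^(3*t) + 48*e^(2*t) + 12*e^(t) + 1)
K′′′′(t) = (448*e^(3*t) - 448*e^(2*t) + 28*e^(t))/(256*e^(4*t) + 256*e^(3*t) + 96*e^(2*t) + 16*e^(t) + 1)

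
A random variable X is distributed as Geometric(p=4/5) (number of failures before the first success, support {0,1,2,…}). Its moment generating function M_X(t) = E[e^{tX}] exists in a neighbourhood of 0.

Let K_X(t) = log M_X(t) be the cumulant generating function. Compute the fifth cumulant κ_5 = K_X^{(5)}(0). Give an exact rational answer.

κ_5 = K^(5)(0) = 285/128

M_X(t) = 4/(5*(1 - e^(t)/5))
K_X(t) = log M_X(t) = -log(1 - e^(t)/5) - log(5) + 2*log(2)
K^(5)(t) = (-5*e^(4*t) - 275*e^(3*t) - 1375*e^(2*t) - 625*e^(t))/(e^(5*t) - 25*e^(4*t) + 250*e^(3*t) - 1250*e^(2*t) + 3125*e^(t) - 3125)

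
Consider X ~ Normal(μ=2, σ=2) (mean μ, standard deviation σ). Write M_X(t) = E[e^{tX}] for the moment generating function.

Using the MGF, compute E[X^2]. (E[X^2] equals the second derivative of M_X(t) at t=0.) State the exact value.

E[X^2] = d^2M/dt^2 |_{t=0} = 8

M_X(t) = e^(2*t^2 + 2*t)
dM/dt = 4*t*e^(2*t)*e^(2*t^2) + 2*e^(2*t)*e^(2*t^2)
d^2M/dt^2 = 16*t^2*e^(2*t)*e^(2*t^2) + 16*t*e^(2*t)*e^(2*t^2) + 8*e^(2*t)*e^(2*t^2)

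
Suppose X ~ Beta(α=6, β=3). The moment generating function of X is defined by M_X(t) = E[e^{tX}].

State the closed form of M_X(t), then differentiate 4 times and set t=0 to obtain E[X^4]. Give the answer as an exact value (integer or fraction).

E[X^4] = D^4[M](0) = 14/55

M_X(t) = ₁F₁(6; 9; t)
D^4[M](t) = 14*₁F₁(10; 13; t)/55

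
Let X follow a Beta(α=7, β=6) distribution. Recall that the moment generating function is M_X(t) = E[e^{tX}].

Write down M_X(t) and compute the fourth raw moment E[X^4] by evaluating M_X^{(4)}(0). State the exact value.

M_X(t) = ₁F₁(7; 13; t)
D^4[M](t) = 3*₁F₁(11; 17; t)/26

E[X^4] = D^4[M](0) = 3/26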